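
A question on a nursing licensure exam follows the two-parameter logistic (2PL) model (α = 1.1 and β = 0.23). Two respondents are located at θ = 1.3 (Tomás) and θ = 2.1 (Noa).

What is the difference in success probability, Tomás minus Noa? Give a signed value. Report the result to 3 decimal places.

P(θ) = 1 / (1 + exp(−α(θ − β)))
P(Tomás) = 0.7644  [exponent 1.1770]
P(Noa) = 0.8867  [exponent 2.0570]
Difference = 0.7644 − 0.8867 = -0.1222

-0.122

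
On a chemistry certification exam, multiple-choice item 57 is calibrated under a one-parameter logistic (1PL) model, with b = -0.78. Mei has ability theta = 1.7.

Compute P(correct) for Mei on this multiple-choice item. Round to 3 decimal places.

P(theta) = 1 / (1 + exp(−(theta − b)))
Exponent: (1.7 − (-0.78)) = 2.4800
1/(1 + e^{-2.4800}) = 0.9227
P = 0.9227

0.923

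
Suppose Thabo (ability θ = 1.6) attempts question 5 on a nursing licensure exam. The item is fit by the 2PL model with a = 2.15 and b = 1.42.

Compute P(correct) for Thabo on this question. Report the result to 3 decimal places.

P(θ) = 1 / (1 + exp(−a(θ − b)))
Exponent: 2.15 × (1.6 − 1.42) = 0.3870
1/(1 + e^{-0.3870}) = 0.5956

0.596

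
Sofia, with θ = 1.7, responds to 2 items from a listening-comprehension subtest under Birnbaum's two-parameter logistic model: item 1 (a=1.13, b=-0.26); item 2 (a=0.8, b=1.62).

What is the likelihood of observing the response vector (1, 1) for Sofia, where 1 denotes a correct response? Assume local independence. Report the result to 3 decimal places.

0.465

P(θ) = 1 / (1 + exp(−a(θ − b)))
P_1 = 1/(1+e^{-2.2148}) = 0.9016
P_2 = 1/(1+e^{-0.0640}) = 0.5160
L = P_1 × P_2 = 0.9016 × 0.5160 = 0.46521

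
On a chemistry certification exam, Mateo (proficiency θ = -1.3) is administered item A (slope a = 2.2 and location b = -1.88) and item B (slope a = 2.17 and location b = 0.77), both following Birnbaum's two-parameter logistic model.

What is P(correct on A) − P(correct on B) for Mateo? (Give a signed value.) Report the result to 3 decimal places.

0.771

P(θ) = 1 / (1 + exp(−a(θ − b)))
P_A = 0.7818
P_B = 0.0111
P_A − P_B = 0.7707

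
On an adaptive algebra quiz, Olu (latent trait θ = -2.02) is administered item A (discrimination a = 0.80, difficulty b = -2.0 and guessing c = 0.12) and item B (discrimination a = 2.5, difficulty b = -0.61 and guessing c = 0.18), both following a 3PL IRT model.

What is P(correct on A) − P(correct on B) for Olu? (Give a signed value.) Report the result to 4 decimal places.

P(θ) = c + (1 − c) · 1 / (1 + exp(−a(θ − b)))
P_A = 0.5565
P_B = 0.2035
P_A − P_B = 0.3530

0.3530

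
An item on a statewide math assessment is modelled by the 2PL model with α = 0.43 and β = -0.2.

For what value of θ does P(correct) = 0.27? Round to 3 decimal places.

-2.513

P(θ) = 1 / (1 + exp(−α(θ − β)))
logit = ln(0.2700/0.7300) = -0.9946
θ = β + logit/(α) = -0.2 + (-0.9946)/0.4300 = -2.5131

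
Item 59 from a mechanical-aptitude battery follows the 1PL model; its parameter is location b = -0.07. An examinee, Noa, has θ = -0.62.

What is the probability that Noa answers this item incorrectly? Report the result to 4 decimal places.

P(θ) = 1 / (1 + exp(−(θ − b)))
Exponent: (-0.62 − (-0.07)) = -0.5500
1/(1 + e^{0.5500}) = 0.3659
P = 0.3659
P(incorrect) = 1 − 0.3659 = 0.6341

0.6341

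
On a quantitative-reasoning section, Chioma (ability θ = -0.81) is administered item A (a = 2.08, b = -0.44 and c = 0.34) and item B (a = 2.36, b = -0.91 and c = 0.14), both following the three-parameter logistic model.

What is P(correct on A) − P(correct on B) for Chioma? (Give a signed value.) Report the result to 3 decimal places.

P(θ) = c + (1 − c) · 1 / (1 + exp(−a(θ − b)))
P_A = 0.5489
P_B = 0.6205
P_A − P_B = -0.0716

-0.072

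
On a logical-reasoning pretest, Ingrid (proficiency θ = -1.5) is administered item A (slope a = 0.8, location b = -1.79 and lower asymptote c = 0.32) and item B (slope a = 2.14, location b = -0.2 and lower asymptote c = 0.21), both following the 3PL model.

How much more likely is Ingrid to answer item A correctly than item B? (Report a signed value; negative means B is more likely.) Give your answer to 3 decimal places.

0.443

P(θ) = c + (1 − c) · 1 / (1 + exp(−a(θ − b)))
P_A = 0.6993
P_B = 0.2561
P_A − P_B = 0.4432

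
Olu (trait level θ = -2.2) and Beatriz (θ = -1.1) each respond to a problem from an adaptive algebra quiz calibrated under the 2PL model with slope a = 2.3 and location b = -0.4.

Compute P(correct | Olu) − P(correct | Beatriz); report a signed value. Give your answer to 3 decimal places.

P(θ) = 1 / (1 + exp(−a(θ − b)))
P(Olu) = 0.0157  [exponent -4.1400]
P(Beatriz) = 0.1666  [exponent -1.6100]
Difference = 0.0157 − 0.1666 = -0.1509

-0.151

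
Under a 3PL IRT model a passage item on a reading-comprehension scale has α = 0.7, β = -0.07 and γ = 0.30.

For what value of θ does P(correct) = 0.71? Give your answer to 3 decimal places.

0.425

P(θ) = γ + (1 − γ) · 1 / (1 + exp(−α(θ − β)))
Remove guessing floor: (0.71 − 0.30)/(1 − 0.30) = 0.5857
logit = ln(0.5857/0.4143) = 0.3463
θ = β + logit/(α) = -0.07 + 0.3463/0.7000 = 0.4247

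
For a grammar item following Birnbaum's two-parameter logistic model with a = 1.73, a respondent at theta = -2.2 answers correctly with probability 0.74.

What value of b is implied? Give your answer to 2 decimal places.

P(theta) = 1 / (1 + exp(−a(theta − b)))
logit(0.74) = ln(0.74/0.26) = 1.0460
b = theta − logit/(a) = -2.2 − 1.0460/1.7300 = -2.8046

-2.80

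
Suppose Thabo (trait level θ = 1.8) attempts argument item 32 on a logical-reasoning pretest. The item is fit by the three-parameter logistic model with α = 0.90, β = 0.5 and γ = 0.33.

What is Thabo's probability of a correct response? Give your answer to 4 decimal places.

P(θ) = γ + (1 − γ) · 1 / (1 + exp(−α(θ − β)))
Exponent: 0.90 × (1.8 − 0.5) = 1.1700
1/(1 + e^{-1.1700}) = 0.7631
P = 0.33 + 0.67 × 0.7631 = 0.8413

0.8413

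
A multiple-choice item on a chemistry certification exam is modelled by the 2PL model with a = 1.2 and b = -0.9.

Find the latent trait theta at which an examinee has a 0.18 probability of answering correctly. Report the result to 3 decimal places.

P(theta) = 1 / (1 + exp(−a(theta − b)))
logit = ln(0.1800/0.8200) = -1.5163
theta = b + logit/(a) = -0.9 + (-1.5163)/1.2000 = -2.1636

-2.164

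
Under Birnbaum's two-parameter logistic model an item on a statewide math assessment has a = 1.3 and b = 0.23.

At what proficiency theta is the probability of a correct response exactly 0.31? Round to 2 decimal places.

-0.39

P(theta) = 1 / (1 + exp(−a(theta − b)))
logit = ln(0.3100/0.6900) = -0.8001
theta = b + logit/(a) = 0.23 + (-0.8001)/1.3000 = -0.3855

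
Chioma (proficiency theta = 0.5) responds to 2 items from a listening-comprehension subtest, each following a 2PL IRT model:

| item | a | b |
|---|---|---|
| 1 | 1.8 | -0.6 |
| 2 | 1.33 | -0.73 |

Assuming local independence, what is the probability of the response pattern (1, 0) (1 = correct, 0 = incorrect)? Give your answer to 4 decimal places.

0.1432

P(theta) = 1 / (1 + exp(−a(theta − b)))
P_1 = 1/(1+e^{-1.9800}) = 0.8787
P_2 = 1/(1+e^{-1.6359}) = 0.8370
L = P_1 × (1−P_2) = 0.8787 × 0.1630 = 0.14325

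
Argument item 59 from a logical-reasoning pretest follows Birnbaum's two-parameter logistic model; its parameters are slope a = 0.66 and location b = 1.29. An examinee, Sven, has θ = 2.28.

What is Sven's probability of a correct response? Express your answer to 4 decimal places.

P(θ) = 1 / (1 + exp(−a(θ − b)))
Exponent: 0.66 × (2.28 − 1.29) = 0.6534
1/(1 + e^{-0.6534}) = 0.6578

0.6578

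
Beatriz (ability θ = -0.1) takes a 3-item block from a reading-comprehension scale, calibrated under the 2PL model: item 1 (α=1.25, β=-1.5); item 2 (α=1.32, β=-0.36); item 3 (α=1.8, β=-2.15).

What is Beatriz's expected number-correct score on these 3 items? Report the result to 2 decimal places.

2.41

P(θ) = 1 / (1 + exp(−α(θ − β)))
P_1 = 1/(1+e^{-1.7500}) = 0.8520
P_2 = 1/(1+e^{-0.3432}) = 0.5850
P_3 = 1/(1+e^{-3.6900}) = 0.9756
E[score] = 0.8520 + 0.5850 + 0.9756 = 2.4126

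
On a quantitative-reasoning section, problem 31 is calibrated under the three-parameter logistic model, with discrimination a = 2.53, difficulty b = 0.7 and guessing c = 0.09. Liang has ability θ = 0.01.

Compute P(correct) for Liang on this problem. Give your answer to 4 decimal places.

P(θ) = c + (1 − c) · 1 / (1 + exp(−a(θ − b)))
Exponent: 2.53 × (0.01 − 0.7) = -1.7457
1/(1 + e^{1.7457}) = 0.1486
P = 0.09 + 0.91 × 0.1486 = 0.2252

0.2252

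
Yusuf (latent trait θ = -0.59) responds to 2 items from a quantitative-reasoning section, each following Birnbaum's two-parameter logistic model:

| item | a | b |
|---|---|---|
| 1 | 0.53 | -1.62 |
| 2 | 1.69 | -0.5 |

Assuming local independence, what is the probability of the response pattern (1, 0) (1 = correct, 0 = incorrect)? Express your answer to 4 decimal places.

0.3406

P(θ) = 1 / (1 + exp(−a(θ − b)))
P_1 = 1/(1+e^{-0.5459}) = 0.6332
P_2 = 1/(1+e^{0.1521}) = 0.4620
L = P_1 × (1−P_2) = 0.6332 × 0.5380 = 0.34062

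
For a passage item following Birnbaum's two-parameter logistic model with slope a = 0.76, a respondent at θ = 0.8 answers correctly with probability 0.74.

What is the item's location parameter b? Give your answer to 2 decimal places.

-0.58

P(θ) = 1 / (1 + exp(−a(θ − b)))
logit(0.74) = ln(0.74/0.26) = 1.0460
b = θ − logit/(a) = 0.8 − 1.0460/0.7600 = -0.5763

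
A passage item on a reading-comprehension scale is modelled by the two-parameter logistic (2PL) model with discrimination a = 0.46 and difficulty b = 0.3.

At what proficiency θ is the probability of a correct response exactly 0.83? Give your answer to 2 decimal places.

3.75

P(θ) = 1 / (1 + exp(−a(θ − b)))
logit = ln(0.8300/0.1700) = 1.5856
θ = b + logit/(a) = 0.3 + 1.5856/0.4600 = 3.7470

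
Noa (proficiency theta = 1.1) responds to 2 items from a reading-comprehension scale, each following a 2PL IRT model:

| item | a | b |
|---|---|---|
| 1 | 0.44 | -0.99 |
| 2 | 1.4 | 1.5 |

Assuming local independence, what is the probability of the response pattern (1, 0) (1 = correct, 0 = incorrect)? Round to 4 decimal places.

P(theta) = 1 / (1 + exp(−a(theta − b)))
P_1 = 1/(1+e^{-0.9196}) = 0.7150
P_2 = 1/(1+e^{0.5600}) = 0.3635
L = P_1 × (1−P_2) = 0.7150 × 0.6365 = 0.45504

0.4550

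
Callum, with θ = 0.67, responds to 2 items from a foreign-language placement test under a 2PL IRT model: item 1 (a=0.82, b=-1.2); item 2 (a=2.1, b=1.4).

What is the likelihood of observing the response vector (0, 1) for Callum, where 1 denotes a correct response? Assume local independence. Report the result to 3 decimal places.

0.032

P(θ) = 1 / (1 + exp(−a(θ − b)))
P_1 = 1/(1+e^{-1.5334}) = 0.8225
P_2 = 1/(1+e^{1.5330}) = 0.1776
L = (1−P_1) × P_2 = 0.1775 × 0.1776 = 0.03152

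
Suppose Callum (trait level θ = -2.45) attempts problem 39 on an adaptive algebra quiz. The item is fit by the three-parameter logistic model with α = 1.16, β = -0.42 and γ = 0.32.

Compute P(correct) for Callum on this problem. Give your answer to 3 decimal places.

0.379

P(θ) = γ + (1 − γ) · 1 / (1 + exp(−α(θ − β)))
Exponent: 1.16 × (-2.45 − (-0.42)) = -2.3548
1/(1 + e^{2.3548}) = 0.0867
P = 0.32 + 0.68 × 0.0867 = 0.3789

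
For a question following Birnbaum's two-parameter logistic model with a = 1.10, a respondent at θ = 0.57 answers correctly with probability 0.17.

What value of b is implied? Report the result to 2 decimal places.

2.01

P(θ) = 1 / (1 + exp(−a(θ − b)))
logit(0.17) = ln(0.17/0.83) = -1.5856
b = θ − logit/(a) = 0.57 − (-1.5856)/1.1000 = 2.0115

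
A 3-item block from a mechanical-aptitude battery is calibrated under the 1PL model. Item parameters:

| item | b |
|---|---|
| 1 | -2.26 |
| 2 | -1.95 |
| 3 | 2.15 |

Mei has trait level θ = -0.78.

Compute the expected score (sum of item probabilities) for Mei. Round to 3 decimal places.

1.628

P(θ) = 1 / (1 + exp(−(θ − b)))
P_1 = 1/(1+e^{-1.4800}) = 0.8146
P_2 = 1/(1+e^{-1.1700}) = 0.7631
P_3 = 1/(1+e^{2.9300}) = 0.0507
E[score] = 0.8146 + 0.7631 + 0.0507 = 1.6284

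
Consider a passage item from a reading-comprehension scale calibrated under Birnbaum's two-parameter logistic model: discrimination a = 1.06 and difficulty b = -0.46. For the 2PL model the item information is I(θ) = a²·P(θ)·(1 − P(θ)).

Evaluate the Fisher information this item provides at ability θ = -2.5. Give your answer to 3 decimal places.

P = 1/(1+e^{2.1624}) = 0.1032
P(1−P) = 0.1032 × 0.8968 = 0.0925
I = a² × P(1−P) = 1.06² × 0.0925 = 0.10397

0.104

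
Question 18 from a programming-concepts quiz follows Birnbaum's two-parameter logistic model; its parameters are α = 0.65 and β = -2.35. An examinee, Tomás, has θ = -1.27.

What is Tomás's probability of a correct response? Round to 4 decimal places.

P(θ) = 1 / (1 + exp(−α(θ − β)))
Exponent: 0.65 × (-1.27 − (-2.35)) = 0.7020
1/(1 + e^{-0.7020}) = 0.6686

0.6686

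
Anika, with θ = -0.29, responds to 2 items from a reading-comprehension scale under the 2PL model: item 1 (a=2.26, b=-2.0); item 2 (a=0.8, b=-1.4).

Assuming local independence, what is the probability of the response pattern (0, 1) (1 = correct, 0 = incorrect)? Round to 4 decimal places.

P(θ) = 1 / (1 + exp(−a(θ − b)))
P_1 = 1/(1+e^{-3.8646}) = 0.9795
P_2 = 1/(1+e^{-0.8880}) = 0.7085
L = (1−P_1) × P_2 = 0.0205 × 0.7085 = 0.01455

0.0146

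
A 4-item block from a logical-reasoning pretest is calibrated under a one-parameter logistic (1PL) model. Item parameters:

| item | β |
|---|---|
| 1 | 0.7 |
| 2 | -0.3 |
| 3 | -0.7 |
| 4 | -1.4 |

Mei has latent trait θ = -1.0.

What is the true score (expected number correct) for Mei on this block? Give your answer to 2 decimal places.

1.51

P(θ) = 1 / (1 + exp(−(θ − β)))
P_1 = 1/(1+e^{1.7000}) = 0.1545
P_2 = 1/(1+e^{0.7000}) = 0.3318
P_3 = 1/(1+e^{0.3000}) = 0.4256
P_4 = 1/(1+e^{-0.4000}) = 0.5987
E[score] = 0.1545 + 0.3318 + 0.4256 + 0.5987 = 1.5105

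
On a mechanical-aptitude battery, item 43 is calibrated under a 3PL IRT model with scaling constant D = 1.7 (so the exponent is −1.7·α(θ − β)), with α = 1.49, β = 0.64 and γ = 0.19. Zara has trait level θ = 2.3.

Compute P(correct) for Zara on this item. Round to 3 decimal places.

0.988

P(θ) = γ + (1 − γ) · 1 / (1 + exp(−D·α(θ − β)))
Exponent: 1.7 × 1.49 × (2.3 − 0.64) = 4.2048
1/(1 + e^{-4.2048}) = 0.9853
P = 0.19 + 0.81 × 0.9853 = 0.9881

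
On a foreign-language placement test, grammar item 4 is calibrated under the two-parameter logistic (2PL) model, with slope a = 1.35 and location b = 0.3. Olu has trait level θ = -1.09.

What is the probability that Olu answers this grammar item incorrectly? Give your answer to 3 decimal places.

P(θ) = 1 / (1 + exp(−a(θ − b)))
Exponent: 1.35 × (-1.09 − 0.3) = -1.8765
1/(1 + e^{1.8765}) = 0.1328
P(incorrect) = 1 − 0.1328 = 0.8672

0.867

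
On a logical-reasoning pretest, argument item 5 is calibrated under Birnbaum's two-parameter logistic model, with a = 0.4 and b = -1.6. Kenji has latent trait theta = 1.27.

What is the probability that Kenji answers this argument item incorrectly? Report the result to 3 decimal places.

0.241

P(theta) = 1 / (1 + exp(−a(theta − b)))
Exponent: 0.4 × (1.27 − (-1.6)) = 1.1480
1/(1 + e^{-1.1480}) = 0.7591
P(incorrect) = 1 − 0.7591 = 0.2409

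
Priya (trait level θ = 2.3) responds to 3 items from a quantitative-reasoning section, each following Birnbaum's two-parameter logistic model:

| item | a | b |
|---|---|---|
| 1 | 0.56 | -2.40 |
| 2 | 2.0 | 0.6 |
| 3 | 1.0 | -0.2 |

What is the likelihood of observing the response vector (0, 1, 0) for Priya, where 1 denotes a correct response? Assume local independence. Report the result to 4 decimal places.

P(θ) = 1 / (1 + exp(−a(θ − b)))
P_1 = 1/(1+e^{-2.6320}) = 0.9329
P_2 = 1/(1+e^{-3.4000}) = 0.9677
P_3 = 1/(1+e^{-2.5000}) = 0.9241
L = (1−P_1) × P_2 × (1−P_3) = 0.0671 × 0.9677 × 0.0759 = 0.00493

0.0049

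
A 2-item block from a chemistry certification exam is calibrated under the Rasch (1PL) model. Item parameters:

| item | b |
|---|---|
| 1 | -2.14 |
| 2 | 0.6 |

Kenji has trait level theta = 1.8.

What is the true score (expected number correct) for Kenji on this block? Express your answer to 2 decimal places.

P(theta) = 1 / (1 + exp(−(theta − b)))
P_1 = 1/(1+e^{-3.9400}) = 0.9809
P_2 = 1/(1+e^{-1.2000}) = 0.7685
E[score] = 0.9809 + 0.7685 = 1.7494

1.75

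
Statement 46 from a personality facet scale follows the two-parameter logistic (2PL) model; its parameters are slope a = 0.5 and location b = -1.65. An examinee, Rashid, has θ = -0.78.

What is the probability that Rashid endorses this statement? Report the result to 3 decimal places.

0.607

P(θ) = 1 / (1 + exp(−a(θ − b)))
Exponent: 0.5 × (-0.78 − (-1.65)) = 0.4350
1/(1 + e^{-0.4350}) = 0.6071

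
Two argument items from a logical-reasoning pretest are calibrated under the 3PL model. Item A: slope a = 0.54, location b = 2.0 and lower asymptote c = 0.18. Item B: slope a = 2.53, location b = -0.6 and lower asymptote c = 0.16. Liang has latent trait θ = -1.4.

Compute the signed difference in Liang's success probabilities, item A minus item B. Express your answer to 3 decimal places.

0.035

P(θ) = c + (1 − c) · 1 / (1 + exp(−a(θ − b)))
P_A = 0.2928
P_B = 0.2580
P_A − P_B = 0.0347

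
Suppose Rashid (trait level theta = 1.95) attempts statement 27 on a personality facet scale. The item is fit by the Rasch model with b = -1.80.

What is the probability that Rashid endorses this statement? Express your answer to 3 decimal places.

0.977

P(theta) = 1 / (1 + exp(−(theta − b)))
Exponent: (1.95 − (-1.80)) = 3.7500
1/(1 + e^{-3.7500}) = 0.9770
P = 0.9770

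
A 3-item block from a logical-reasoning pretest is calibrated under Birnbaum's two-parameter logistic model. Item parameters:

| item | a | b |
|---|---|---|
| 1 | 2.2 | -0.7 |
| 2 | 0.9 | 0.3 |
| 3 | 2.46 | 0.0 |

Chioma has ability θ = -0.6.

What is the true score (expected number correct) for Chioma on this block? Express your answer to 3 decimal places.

1.049

P(θ) = 1 / (1 + exp(−a(θ − b)))
P_1 = 1/(1+e^{-0.2200}) = 0.5548
P_2 = 1/(1+e^{0.8100}) = 0.3079
P_3 = 1/(1+e^{1.4760}) = 0.1860
E[score] = 0.5548 + 0.3079 + 0.1860 = 1.0487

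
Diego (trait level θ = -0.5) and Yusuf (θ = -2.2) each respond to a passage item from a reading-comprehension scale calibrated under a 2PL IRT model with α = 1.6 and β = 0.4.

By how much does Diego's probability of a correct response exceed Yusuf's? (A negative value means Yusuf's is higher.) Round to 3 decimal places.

P(θ) = 1 / (1 + exp(−α(θ − β)))
P(Diego) = 0.1915  [exponent -1.4400]
P(Yusuf) = 0.0154  [exponent -4.1600]
Difference = 0.1915 − 0.0154 = 0.1762

0.176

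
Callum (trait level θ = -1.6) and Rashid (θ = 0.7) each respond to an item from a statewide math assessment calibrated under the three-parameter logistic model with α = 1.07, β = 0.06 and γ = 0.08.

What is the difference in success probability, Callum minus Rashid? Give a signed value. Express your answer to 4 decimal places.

P(θ) = γ + (1 − γ) · 1 / (1 + exp(−α(θ − β)))
P(Callum) = 0.2132  [exponent -1.7762]
P(Rashid) = 0.6916  [exponent 0.6848]
Difference = 0.2132 − 0.6916 = -0.4784

-0.4784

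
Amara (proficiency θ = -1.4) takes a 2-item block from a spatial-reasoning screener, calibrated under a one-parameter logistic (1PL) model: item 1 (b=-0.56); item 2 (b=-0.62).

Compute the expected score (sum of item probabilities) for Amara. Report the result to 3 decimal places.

0.616

P(θ) = 1 / (1 + exp(−(θ − b)))
P_1 = 1/(1+e^{0.8400}) = 0.3015
P_2 = 1/(1+e^{0.7800}) = 0.3143
E[score] = 0.3015 + 0.3143 = 0.6159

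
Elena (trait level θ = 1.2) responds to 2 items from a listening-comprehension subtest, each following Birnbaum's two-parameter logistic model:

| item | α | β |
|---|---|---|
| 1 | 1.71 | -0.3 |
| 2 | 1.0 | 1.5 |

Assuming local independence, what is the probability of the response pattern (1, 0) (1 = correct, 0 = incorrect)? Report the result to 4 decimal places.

P(θ) = 1 / (1 + exp(−α(θ − β)))
P_1 = 1/(1+e^{-2.5650}) = 0.9286
P_2 = 1/(1+e^{0.3000}) = 0.4256
L = P_1 × (1−P_2) = 0.9286 × 0.5744 = 0.53341

0.5334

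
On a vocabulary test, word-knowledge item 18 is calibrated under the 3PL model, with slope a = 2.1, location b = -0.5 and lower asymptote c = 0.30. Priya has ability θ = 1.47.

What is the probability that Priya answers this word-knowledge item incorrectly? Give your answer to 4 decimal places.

P(θ) = c + (1 − c) · 1 / (1 + exp(−a(θ − b)))
Exponent: 2.1 × (1.47 − (-0.5)) = 4.1370
1/(1 + e^{-4.1370}) = 0.9843
P = 0.30 + 0.70 × 0.9843 = 0.9890
P(incorrect) = 1 − 0.9890 = 0.0110

0.0110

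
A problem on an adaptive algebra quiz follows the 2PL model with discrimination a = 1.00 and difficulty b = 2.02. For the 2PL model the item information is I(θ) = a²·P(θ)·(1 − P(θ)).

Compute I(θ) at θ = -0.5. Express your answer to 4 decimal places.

P = 1/(1+e^{2.5200}) = 0.0745
P(1−P) = 0.0745 × 0.9255 = 0.0689
I = a² × P(1−P) = 1.00² × 0.0689 = 0.06892

0.0689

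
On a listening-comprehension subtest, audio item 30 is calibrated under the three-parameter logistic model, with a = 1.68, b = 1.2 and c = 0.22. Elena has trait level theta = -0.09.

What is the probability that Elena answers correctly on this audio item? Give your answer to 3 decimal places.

0.300

P(theta) = c + (1 − c) · 1 / (1 + exp(−a(theta − b)))
Exponent: 1.68 × (-0.09 − 1.2) = -2.1672
1/(1 + e^{2.1672}) = 0.1027
P = 0.22 + 0.78 × 0.1027 = 0.3001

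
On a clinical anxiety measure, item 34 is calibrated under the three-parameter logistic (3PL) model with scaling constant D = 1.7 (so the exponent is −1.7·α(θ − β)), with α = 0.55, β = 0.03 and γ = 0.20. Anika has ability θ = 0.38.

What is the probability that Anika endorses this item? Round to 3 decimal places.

0.665

P(θ) = γ + (1 − γ) · 1 / (1 + exp(−D·α(θ − β)))
Exponent: 1.7 × 0.55 × (0.38 − 0.03) = 0.3272
1/(1 + e^{-0.3272}) = 0.5811
P = 0.20 + 0.80 × 0.5811 = 0.6649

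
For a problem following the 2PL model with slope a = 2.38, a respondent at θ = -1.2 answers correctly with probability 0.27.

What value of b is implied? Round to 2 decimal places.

P(θ) = 1 / (1 + exp(−a(θ − b)))
logit(0.27) = ln(0.27/0.73) = -0.9946
b = θ − logit/(a) = -1.2 − (-0.9946)/2.3800 = -0.7821

-0.78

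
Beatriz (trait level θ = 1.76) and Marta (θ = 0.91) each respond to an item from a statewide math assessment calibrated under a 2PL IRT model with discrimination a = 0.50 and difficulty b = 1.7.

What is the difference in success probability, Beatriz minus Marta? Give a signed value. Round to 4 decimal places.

P(θ) = 1 / (1 + exp(−a(θ − b)))
P(Beatriz) = 0.5075  [exponent 0.0300]
P(Marta) = 0.4025  [exponent -0.3950]
Difference = 0.5075 − 0.4025 = 0.1050

0.1050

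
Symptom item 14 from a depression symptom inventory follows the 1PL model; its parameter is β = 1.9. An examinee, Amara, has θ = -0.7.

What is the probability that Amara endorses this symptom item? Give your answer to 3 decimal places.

0.069

P(θ) = 1 / (1 + exp(−(θ − β)))
Exponent: (-0.7 − 1.9) = -2.6000
1/(1 + e^{2.6000}) = 0.0691
P = 0.0691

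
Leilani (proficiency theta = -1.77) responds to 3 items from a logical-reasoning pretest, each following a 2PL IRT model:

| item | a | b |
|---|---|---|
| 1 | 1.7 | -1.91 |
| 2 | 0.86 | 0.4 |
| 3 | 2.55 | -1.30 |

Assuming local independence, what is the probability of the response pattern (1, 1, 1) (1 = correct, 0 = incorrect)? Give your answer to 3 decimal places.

P(theta) = 1 / (1 + exp(−a(theta − b)))
P_1 = 1/(1+e^{-0.2380}) = 0.5592
P_2 = 1/(1+e^{1.8662}) = 0.1340
P_3 = 1/(1+e^{1.1985}) = 0.2317
L = P_1 × P_2 × P_3 = 0.5592 × 0.1340 × 0.2317 = 0.01736

0.017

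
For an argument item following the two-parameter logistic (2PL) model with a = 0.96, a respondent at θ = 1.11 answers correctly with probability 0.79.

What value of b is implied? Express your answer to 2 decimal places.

-0.27

P(θ) = 1 / (1 + exp(−a(θ − b)))
logit(0.79) = ln(0.79/0.21) = 1.3249
b = θ − logit/(a) = 1.11 − 1.3249/0.9600 = -0.2701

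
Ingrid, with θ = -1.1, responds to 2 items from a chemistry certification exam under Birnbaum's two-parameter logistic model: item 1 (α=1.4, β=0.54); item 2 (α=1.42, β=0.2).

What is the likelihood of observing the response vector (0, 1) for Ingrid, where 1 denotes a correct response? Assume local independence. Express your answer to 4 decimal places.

P(θ) = 1 / (1 + exp(−α(θ − β)))
P_1 = 1/(1+e^{2.2960}) = 0.0915
P_2 = 1/(1+e^{1.8460}) = 0.1363
L = (1−P_1) × P_2 = 0.9085 × 0.1363 = 0.12387

0.1239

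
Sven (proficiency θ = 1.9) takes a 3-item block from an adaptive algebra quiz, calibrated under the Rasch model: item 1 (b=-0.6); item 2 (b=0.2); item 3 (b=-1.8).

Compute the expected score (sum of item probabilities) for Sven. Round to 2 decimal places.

P(θ) = 1 / (1 + exp(−(θ − b)))
P_1 = 1/(1+e^{-2.5000}) = 0.9241
P_2 = 1/(1+e^{-1.7000}) = 0.8455
P_3 = 1/(1+e^{-3.7000}) = 0.9759
E[score] = 0.9241 + 0.8455 + 0.9759 = 2.7455

2.75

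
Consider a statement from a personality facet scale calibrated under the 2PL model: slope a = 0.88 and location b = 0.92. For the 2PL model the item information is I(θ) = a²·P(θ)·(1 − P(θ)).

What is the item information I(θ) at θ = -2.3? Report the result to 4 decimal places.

P = 1/(1+e^{2.8336}) = 0.0555
P(1−P) = 0.0555 × 0.9445 = 0.0525
I = a² × P(1−P) = 0.88² × 0.0525 = 0.04062

0.0406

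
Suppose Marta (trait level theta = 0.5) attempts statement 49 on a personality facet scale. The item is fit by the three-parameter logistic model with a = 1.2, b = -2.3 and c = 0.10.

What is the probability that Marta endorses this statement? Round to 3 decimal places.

0.970

P(theta) = c + (1 − c) · 1 / (1 + exp(−a(theta − b)))
Exponent: 1.2 × (0.5 − (-2.3)) = 3.3600
1/(1 + e^{-3.3600}) = 0.9664
P = 0.10 + 0.90 × 0.9664 = 0.9698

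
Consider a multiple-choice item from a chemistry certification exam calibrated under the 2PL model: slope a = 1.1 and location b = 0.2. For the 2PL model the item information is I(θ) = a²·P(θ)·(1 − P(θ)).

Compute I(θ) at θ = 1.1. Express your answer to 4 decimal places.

P = 1/(1+e^{-0.9900}) = 0.7291
P(1−P) = 0.7291 × 0.2709 = 0.1975
I = a² × P(1−P) = 1.1² × 0.1975 = 0.23900

0.2390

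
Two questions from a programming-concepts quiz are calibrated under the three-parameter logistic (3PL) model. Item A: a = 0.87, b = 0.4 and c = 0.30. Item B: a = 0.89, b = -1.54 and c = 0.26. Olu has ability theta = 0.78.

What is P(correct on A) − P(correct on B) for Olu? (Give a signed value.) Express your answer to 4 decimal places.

-0.2094

P(theta) = c + (1 − c) · 1 / (1 + exp(−a(theta − b)))
P_A = 0.7073
P_B = 0.9167
P_A − P_B = -0.2094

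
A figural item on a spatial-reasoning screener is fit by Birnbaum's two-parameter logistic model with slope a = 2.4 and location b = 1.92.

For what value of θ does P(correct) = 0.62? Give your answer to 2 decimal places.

2.12

P(θ) = 1 / (1 + exp(−a(θ − b)))
logit = ln(0.6200/0.3800) = 0.4895
θ = b + logit/(a) = 1.92 + 0.4895/2.4000 = 2.1240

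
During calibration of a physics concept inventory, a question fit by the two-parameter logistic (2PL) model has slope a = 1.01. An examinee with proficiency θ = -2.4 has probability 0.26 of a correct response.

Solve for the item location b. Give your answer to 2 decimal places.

P(θ) = 1 / (1 + exp(−a(θ − b)))
logit(0.26) = ln(0.26/0.74) = -1.0460
b = θ − logit/(a) = -2.4 − (-1.0460)/1.0100 = -1.3644

-1.36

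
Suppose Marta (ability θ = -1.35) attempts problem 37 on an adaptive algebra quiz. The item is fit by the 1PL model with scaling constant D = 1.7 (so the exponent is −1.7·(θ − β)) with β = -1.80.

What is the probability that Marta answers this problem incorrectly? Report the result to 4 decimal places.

P(θ) = 1 / (1 + exp(−D·(θ − β)))
Exponent: 1.7 × (-1.35 − (-1.80)) = 0.7650
1/(1 + e^{-0.7650}) = 0.6824
P = 0.6824
P(incorrect) = 1 − 0.6824 = 0.3176

0.3176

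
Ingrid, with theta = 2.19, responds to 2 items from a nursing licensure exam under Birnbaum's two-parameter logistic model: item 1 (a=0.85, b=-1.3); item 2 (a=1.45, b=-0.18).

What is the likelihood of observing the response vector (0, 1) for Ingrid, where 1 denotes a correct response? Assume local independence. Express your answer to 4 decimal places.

P(theta) = 1 / (1 + exp(−a(theta − b)))
P_1 = 1/(1+e^{-2.9665}) = 0.9510
P_2 = 1/(1+e^{-3.4365}) = 0.9688
L = (1−P_1) × P_2 = 0.0490 × 0.9688 = 0.04744

0.0474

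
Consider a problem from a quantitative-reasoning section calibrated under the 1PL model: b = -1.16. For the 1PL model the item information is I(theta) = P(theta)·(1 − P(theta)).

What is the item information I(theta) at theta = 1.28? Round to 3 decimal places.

P = 1/(1+e^{-2.4400}) = 0.9198
P(1−P) = 0.9198 × 0.0802 = 0.0737
I = P(1−P) = 0.07375

0.074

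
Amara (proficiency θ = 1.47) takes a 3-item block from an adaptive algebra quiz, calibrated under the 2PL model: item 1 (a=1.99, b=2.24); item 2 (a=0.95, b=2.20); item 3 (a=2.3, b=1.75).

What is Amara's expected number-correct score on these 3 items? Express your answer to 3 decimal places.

P(θ) = 1 / (1 + exp(−a(θ − b)))
P_1 = 1/(1+e^{1.5323}) = 0.1777
P_2 = 1/(1+e^{0.6935}) = 0.3333
P_3 = 1/(1+e^{0.6440}) = 0.3443
E[score] = 0.1777 + 0.3333 + 0.3443 = 0.8553

0.855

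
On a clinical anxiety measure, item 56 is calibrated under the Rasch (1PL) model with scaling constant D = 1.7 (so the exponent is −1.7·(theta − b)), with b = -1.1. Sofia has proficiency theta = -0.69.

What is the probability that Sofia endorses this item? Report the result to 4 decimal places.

0.6675

P(theta) = 1 / (1 + exp(−D·(theta − b)))
Exponent: 1.7 × (-0.69 − (-1.1)) = 0.6970
1/(1 + e^{-0.6970}) = 0.6675
P = 0.6675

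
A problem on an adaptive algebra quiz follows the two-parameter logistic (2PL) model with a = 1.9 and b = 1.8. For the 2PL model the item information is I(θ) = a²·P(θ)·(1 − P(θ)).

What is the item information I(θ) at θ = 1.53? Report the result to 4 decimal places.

0.8456

P = 1/(1+e^{0.5130}) = 0.3745
P(1−P) = 0.3745 × 0.6255 = 0.2342
I = a² × P(1−P) = 1.9² × 0.2342 = 0.84563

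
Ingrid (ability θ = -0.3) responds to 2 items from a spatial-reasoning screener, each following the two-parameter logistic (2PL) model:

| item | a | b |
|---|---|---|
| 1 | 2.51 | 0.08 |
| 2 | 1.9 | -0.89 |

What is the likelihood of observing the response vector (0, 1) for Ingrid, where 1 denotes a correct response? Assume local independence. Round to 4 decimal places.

P(θ) = 1 / (1 + exp(−a(θ − b)))
P_1 = 1/(1+e^{0.9538}) = 0.2781
P_2 = 1/(1+e^{-1.1210}) = 0.7542
L = (1−P_1) × P_2 = 0.7219 × 0.7542 = 0.54442

0.5444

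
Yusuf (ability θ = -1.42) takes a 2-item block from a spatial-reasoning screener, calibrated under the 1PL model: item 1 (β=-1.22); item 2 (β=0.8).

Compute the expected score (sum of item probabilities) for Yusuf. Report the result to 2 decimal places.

0.55

P(θ) = 1 / (1 + exp(−(θ − β)))
P_1 = 1/(1+e^{0.2000}) = 0.4502
P_2 = 1/(1+e^{2.2200}) = 0.0980
E[score] = 0.4502 + 0.0980 = 0.5481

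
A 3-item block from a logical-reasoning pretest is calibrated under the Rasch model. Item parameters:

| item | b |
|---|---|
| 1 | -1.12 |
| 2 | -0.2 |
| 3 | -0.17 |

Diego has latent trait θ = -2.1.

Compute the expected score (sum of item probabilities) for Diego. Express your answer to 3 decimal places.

0.530

P(θ) = 1 / (1 + exp(−(θ − b)))
P_1 = 1/(1+e^{0.9800}) = 0.2729
P_2 = 1/(1+e^{1.9000}) = 0.1301
P_3 = 1/(1+e^{1.9300}) = 0.1268
E[score] = 0.2729 + 0.1301 + 0.1268 = 0.5298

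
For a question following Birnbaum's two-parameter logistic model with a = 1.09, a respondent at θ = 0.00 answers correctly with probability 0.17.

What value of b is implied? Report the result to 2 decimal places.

P(θ) = 1 / (1 + exp(−a(θ − b)))
logit(0.17) = ln(0.17/0.83) = -1.5856
b = θ − logit/(a) = 0.00 − (-1.5856)/1.0900 = 1.4547

1.45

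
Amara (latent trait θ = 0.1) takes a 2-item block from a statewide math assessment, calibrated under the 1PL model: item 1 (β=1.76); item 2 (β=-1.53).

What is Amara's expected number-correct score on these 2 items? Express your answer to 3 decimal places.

P(θ) = 1 / (1 + exp(−(θ − β)))
P_1 = 1/(1+e^{1.6600}) = 0.1598
P_2 = 1/(1+e^{-1.6300}) = 0.8362
E[score] = 0.1598 + 0.8362 = 0.9959

0.996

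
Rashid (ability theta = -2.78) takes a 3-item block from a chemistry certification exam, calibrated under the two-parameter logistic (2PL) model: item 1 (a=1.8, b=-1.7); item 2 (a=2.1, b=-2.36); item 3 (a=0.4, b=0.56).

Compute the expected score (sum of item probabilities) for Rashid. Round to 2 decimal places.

0.63

P(theta) = 1 / (1 + exp(−a(theta − b)))
P_1 = 1/(1+e^{1.9440}) = 0.1252
P_2 = 1/(1+e^{0.8820}) = 0.2928
P_3 = 1/(1+e^{1.3360}) = 0.2082
E[score] = 0.1252 + 0.2928 + 0.2082 = 0.6261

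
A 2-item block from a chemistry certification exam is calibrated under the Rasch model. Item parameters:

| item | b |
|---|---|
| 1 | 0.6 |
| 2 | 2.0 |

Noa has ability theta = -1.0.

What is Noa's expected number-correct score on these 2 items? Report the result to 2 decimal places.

P(theta) = 1 / (1 + exp(−(theta − b)))
P_1 = 1/(1+e^{1.6000}) = 0.1680
P_2 = 1/(1+e^{3.0000}) = 0.0474
E[score] = 0.1680 + 0.0474 = 0.2154

0.22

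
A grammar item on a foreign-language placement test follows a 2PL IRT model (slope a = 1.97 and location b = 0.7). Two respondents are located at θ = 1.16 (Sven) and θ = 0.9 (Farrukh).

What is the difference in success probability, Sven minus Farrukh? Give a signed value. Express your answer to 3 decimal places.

P(θ) = 1 / (1 + exp(−a(θ − b)))
P(Sven) = 0.7122  [exponent 0.9062]
P(Farrukh) = 0.5972  [exponent 0.3940]
Difference = 0.7122 − 0.5972 = 0.1150

0.115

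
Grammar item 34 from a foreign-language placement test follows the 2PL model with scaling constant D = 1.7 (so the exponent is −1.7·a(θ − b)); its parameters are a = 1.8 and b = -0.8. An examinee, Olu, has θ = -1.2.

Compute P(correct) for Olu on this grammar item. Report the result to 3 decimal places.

P(θ) = 1 / (1 + exp(−D·a(θ − b)))
Exponent: 1.7 × 1.8 × (-1.2 − (-0.8)) = -1.2240
1/(1 + e^{1.2240}) = 0.2272
P = 0.2272

0.227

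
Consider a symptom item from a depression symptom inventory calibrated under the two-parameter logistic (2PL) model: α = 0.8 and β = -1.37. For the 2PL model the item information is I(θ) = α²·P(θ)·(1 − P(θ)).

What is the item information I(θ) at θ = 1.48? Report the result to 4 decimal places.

P = 1/(1+e^{-2.2800}) = 0.9072
P(1−P) = 0.9072 × 0.0928 = 0.0842
I = α² × P(1−P) = 0.8² × 0.0842 = 0.05388

0.0539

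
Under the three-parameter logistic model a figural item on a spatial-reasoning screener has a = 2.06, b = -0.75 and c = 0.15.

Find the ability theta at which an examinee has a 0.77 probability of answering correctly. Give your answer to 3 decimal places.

-0.269

P(theta) = c + (1 − c) · 1 / (1 + exp(−a(theta − b)))
Remove guessing floor: (0.77 − 0.15)/(1 − 0.15) = 0.7294
logit = ln(0.7294/0.2706) = 0.9916
theta = b + logit/(a) = -0.75 + 0.9916/2.0600 = -0.2686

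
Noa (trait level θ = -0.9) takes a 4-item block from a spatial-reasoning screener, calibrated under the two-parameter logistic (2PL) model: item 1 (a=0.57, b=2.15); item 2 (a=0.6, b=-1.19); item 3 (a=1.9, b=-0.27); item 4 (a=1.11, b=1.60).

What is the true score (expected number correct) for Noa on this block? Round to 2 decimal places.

P(θ) = 1 / (1 + exp(−a(θ − b)))
P_1 = 1/(1+e^{1.7385}) = 0.1495
P_2 = 1/(1+e^{-0.1740}) = 0.5434
P_3 = 1/(1+e^{1.1970}) = 0.2320
P_4 = 1/(1+e^{2.7750}) = 0.0587
E[score] = 0.1495 + 0.5434 + 0.2320 + 0.0587 = 0.9836

0.98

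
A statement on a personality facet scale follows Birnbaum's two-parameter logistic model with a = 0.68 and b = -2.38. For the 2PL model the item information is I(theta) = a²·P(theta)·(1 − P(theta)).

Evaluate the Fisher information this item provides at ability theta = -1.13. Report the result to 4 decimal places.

P = 1/(1+e^{-0.8500}) = 0.7006
P(1−P) = 0.7006 × 0.2994 = 0.2098
I = a² × P(1−P) = 0.68² × 0.2098 = 0.09700

0.0970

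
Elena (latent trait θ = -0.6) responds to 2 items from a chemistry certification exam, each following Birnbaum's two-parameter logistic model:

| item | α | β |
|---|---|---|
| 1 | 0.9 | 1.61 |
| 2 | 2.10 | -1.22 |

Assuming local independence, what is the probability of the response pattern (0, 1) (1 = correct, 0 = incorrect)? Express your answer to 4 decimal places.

P(θ) = 1 / (1 + exp(−α(θ − β)))
P_1 = 1/(1+e^{1.9890}) = 0.1204
P_2 = 1/(1+e^{-1.3020}) = 0.7862
L = (1−P_1) × P_2 = 0.8796 × 0.7862 = 0.69155

0.6915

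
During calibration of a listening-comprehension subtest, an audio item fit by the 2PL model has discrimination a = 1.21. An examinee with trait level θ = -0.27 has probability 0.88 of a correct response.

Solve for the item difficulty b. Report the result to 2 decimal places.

-1.92

P(θ) = 1 / (1 + exp(−a(θ − b)))
logit(0.88) = ln(0.88/0.12) = 1.9924
b = θ − logit/(a) = -0.27 − 1.9924/1.2100 = -1.9166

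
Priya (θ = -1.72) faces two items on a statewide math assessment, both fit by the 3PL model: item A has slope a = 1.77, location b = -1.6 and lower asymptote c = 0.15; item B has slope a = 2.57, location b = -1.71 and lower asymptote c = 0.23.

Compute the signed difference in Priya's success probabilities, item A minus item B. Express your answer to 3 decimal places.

-0.080

P(θ) = c + (1 − c) · 1 / (1 + exp(−a(θ − b)))
P_A = 0.5300
P_B = 0.6101
P_A − P_B = -0.0800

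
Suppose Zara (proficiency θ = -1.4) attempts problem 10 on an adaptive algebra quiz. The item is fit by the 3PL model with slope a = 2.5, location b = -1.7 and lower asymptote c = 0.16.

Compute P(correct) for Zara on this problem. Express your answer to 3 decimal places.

0.731

P(θ) = c + (1 − c) · 1 / (1 + exp(−a(θ − b)))
Exponent: 2.5 × (-1.4 − (-1.7)) = 0.7500
1/(1 + e^{-0.7500}) = 0.6792
P = 0.16 + 0.84 × 0.6792 = 0.7305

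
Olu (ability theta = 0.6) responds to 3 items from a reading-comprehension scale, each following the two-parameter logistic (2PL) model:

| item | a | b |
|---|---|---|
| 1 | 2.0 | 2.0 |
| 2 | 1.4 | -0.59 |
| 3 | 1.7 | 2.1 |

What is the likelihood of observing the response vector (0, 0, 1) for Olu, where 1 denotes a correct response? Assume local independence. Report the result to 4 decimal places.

0.0109

P(theta) = 1 / (1 + exp(−a(theta − b)))
P_1 = 1/(1+e^{2.8000}) = 0.0573
P_2 = 1/(1+e^{-1.6660}) = 0.8410
P_3 = 1/(1+e^{2.5500}) = 0.0724
L = (1−P_1) × (1−P_2) × P_3 = 0.9427 × 0.1590 × 0.0724 = 0.01085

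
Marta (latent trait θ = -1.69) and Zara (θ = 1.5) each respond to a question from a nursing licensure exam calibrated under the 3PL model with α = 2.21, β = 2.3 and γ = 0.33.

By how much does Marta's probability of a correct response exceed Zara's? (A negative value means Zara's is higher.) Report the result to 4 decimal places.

P(θ) = γ + (1 − γ) · 1 / (1 + exp(−α(θ − β)))
P(Marta) = 0.3301  [exponent -8.8179]
P(Zara) = 0.4277  [exponent -1.7680]
Difference = 0.3301 − 0.4277 = -0.0976

-0.0976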